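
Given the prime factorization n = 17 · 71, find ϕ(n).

φ(1207) = 1207 · (1 − 1/17) · (1 − 1/71)
       = 1207 · 1120/1207 = 1120.

1120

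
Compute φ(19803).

10560

19803 = 3 × 7 × 23 × 41.
φ(19803) = 19803 · (1 − 1/3) · (1 − 1/7) · (1 − 1/23) · (1 − 1/41)
       = 19803 · 10560/19803 = 10560.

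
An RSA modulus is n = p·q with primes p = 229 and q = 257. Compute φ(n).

φ(58853) = 58853 · (1 − 1/229) · (1 − 1/257)
       = 58853 · 58368/58853 = 58368.

58368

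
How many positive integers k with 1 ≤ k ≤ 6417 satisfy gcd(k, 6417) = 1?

3960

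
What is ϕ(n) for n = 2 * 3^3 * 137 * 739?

1806624

φ(5467122) = 5467122 · (1 − 1/2) · (1 − 1/3) · (1 − 1/137) · (1 − 1/739)
       = 5467122 · 200736/607458 = 1806624.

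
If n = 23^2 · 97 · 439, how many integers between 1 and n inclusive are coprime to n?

φ(23^2) = 23^2 − 23^1 = 529 − 23 = 506.
φ(97) = 97 − 1 = 96.
φ(439) = 439 − 1 = 438.
φ(22526407) = 506 × 96 × 438 = 21276288.

21276288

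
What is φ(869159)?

752640

869159 = 17 · 29 · 41 · 43.
φ(869159) = 869159 · (1 − 1/17) · (1 − 1/29) · (1 − 1/41) · (1 − 1/43)
       = 869159 · 752640/869159 = 752640.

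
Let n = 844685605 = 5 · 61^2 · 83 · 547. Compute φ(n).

655462080

φ(5) = 5 − 1 = 4.
φ(61^2) = 61^2 − 61^1 = 3721 − 61 = 3660.
φ(83) = 83 − 1 = 82.
φ(547) = 547 − 1 = 546.
Multiply: 4 · 3660 · 82 · 546 = 655462080.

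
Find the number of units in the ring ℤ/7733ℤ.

6480

First factor: 7733 = 11 · 19 · 37.
φ(7733) = 7733 · (1 − 1/11) · (1 − 1/19) · (1 − 1/37)
       = 7733 · 6480/7733 = 6480.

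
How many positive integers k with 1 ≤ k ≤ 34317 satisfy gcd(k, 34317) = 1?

21600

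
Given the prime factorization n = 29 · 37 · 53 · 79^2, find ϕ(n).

φ(29) = 29 − 1 = 28.
φ(37) = 37 − 1 = 36.
φ(53) = 53 − 1 = 52.
φ(79^2) = 79^1·(79−1) = 79·78 = 6162.
Multiply: 28 · 36 · 52 · 6162 = 322987392.

322987392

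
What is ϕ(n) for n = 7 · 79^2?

36972

φ(7) = 7 − 1 = 6.
φ(79^2) = 79^2 − 79^1 = 6241 − 79 = 6162.
Multiply: 6 · 6162 = 36972.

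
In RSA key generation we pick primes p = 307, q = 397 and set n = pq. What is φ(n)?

For distinct primes, φ(pq) = (p−1)(q−1) = 306 × 396 = 121176.

121176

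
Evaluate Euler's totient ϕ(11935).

First factor: 11935 = 5 · 7 · 11 · 31.
φ(11935) = 11935 · (1 − 1/5) · (1 − 1/7) · (1 − 1/11) · (1 − 1/31)
       = 11935 · 7200/11935 = 7200.

7200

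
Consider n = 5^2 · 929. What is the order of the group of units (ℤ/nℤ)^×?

18560

φ(23225) = 23225 · (1 − 1/5) · (1 − 1/929)
       = 23225 · 3712/4645 = 18560.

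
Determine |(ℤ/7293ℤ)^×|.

7293 = 3 · 11 · 13 · 17.
φ(7293) = 7293 · (1 − 1/3) · (1 − 1/11) · (1 − 1/13) · (1 − 1/17)
       = 7293 · 3840/7293 = 3840.

3840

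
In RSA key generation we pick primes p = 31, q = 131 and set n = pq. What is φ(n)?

φ(31) = 31 − 1 = 30.
φ(131) = 131 − 1 = 130.
φ(4061) = 30 × 130 = 3900.

3900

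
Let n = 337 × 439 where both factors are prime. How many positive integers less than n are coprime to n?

φ(147943) = 147943 · (1 − 1/337) · (1 − 1/439)
       = 147943 · 147168/147943 = 147168.

147168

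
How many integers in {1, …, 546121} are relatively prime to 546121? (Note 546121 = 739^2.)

φ(739^2) = 739^1·(739−1) = 739·738 = 545382.

545382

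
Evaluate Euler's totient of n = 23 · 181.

3960

φ(4163) = 4163 · (1 − 1/23) · (1 − 1/181)
       = 4163 · 3960/4163 = 3960.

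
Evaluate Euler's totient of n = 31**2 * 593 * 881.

484492800

φ(502058113) = 502058113 · (1 − 1/31) · (1 − 1/593) · (1 − 1/881)
       = 502058113 · 15628800/16195423 = 484492800.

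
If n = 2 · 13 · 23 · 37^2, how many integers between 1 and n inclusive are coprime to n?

φ(2) = 2 − 1 = 1.
φ(13) = 13 − 1 = 12.
φ(23) = 23 − 1 = 22.
φ(37^2) = 37^1·(37−1) = 37·36 = 1332.
Multiply: 1 · 12 · 22 · 1332 = 351648.

351648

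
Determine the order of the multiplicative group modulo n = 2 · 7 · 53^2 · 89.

φ(3500014) = 3500014 · (1 − 1/2) · (1 − 1/7) · (1 − 1/53) · (1 − 1/89)
       = 3500014 · 27456/66038 = 1455168.

1455168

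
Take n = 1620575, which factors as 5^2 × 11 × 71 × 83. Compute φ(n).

1148000

φ(5^2) = 5^1·(5−1) = 5·4 = 20.
φ(11) = 11 − 1 = 10.
φ(71) = 71 − 1 = 70.
φ(83) = 83 − 1 = 82.
Multiply: 20 · 10 · 70 · 82 = 1148000.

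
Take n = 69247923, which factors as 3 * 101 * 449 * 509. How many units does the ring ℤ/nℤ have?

45516800

φ(69247923) = 69247923 · (1 − 1/3) · (1 − 1/101) · (1 − 1/449) · (1 − 1/509)
       = 69247923 · 45516800/69247923 = 45516800.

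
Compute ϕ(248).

248 = 2**3 × 31.
φ(2^3) = 2^2·(2−1) = 4·1 = 4.
φ(31) = 31 − 1 = 30.
Since φ is multiplicative, φ(248) = 4 · 30 = 120.

120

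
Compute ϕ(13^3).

φ(13^3) = 13^3 − 13^2 = 2197 − 169 = 2028.

2028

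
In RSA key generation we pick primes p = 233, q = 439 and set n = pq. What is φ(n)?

For distinct primes, φ(pq) = (p−1)(q−1) = 232 × 438 = 101616.

101616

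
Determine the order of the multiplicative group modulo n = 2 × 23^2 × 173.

87032

φ(2) = 2 − 1 = 1.
φ(23^2) = 23^1·(23−1) = 23·22 = 506.
φ(173) = 173 − 1 = 172.
φ(183034) = 1 × 506 × 172 = 87032.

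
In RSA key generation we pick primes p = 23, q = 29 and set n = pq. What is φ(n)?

For distinct primes, φ(pq) = (p−1)(q−1) = 22 × 28 = 616.

616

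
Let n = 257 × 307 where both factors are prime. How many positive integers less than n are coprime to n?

φ(78899) = 78899 · (1 − 1/257) · (1 − 1/307)
       = 78899 · 78336/78899 = 78336.

78336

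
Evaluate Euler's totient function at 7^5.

14406

φ(16807) = 16807 · (1 − 1/7)
       = 16807 · 6/7 = 14406.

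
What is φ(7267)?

Prime factorization: 7267 = 13**2 · 43.
φ(13^2) = 13^2 − 13^1 = 169 − 13 = 156.
φ(43) = 43 − 1 = 42.
Since φ is multiplicative, φ(7267) = 156 · 42 = 6552.

6552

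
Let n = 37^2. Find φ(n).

φ(1369) = 1369 · (1 − 1/37)
       = 1369 · 36/37 = 1332.

1332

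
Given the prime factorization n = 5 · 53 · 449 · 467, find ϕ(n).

φ(55565995) = 55565995 · (1 − 1/5) · (1 − 1/53) · (1 − 1/449) · (1 − 1/467)
       = 55565995 · 43423744/55565995 = 43423744.

43423744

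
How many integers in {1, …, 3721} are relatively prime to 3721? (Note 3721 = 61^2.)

φ(61^2) = 61^2 − 61^1 = 3721 − 61 = 3660.

3660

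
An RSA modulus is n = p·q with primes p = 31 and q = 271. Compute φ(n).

8100

φ(pq) = (p−1)(q−1) = 30 · 270 = 8100.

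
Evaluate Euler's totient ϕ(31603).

24960

First factor: 31603 = 11 · 13**2 · 17.
φ(31603) = 31603 · (1 − 1/11) · (1 − 1/13) · (1 − 1/17)
       = 31603 · 1920/2431 = 24960.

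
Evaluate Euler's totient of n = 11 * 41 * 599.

239200

φ(11) = 11 − 1 = 10.
φ(41) = 41 − 1 = 40.
φ(599) = 599 − 1 = 598.
Since φ is multiplicative, φ(270149) = 10 · 40 · 598 = 239200.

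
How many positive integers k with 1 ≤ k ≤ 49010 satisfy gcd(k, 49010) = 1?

Prime factorization: 49010 = 2 · 5 · 13^2 · 29.
φ(49010) = 49010 · (1 − 1/2) · (1 − 1/5) · (1 − 1/13) · (1 − 1/29)
       = 49010 · 1344/3770 = 17472.

17472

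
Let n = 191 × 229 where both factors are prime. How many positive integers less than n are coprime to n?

43320

For distinct primes, φ(pq) = (p−1)(q−1) = 190 × 228 = 43320.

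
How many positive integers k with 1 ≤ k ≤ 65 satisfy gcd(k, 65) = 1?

Factor 65: 65 = 5 · 13.
φ(65) = 65 · (1 − 1/5) · (1 − 1/13)
       = 65 · 48/65 = 48.

48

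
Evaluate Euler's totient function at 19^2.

φ(19^2) = 19^1·(19−1) = 19·18 = 342.

342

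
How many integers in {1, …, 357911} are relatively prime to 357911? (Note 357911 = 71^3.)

352870

φ(357911) = 357911 · (1 − 1/71)
       = 357911 · 70/71 = 352870.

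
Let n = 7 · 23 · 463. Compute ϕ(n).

60984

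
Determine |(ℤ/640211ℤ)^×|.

522720

Prime factorization: 640211 = 11^3 · 13 · 37.
φ(640211) = 640211 · (1 − 1/11) · (1 − 1/13) · (1 − 1/37)
       = 640211 · 4320/5291 = 522720.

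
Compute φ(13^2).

156

φ(13^2) = 13^1·(13−1) = 13·12 = 156.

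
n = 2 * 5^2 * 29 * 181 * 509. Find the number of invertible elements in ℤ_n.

φ(133587050) = 133587050 · (1 − 1/2) · (1 − 1/5) · (1 − 1/29) · (1 − 1/181) · (1 − 1/509)
       = 133587050 · 10241280/26717410 = 51206400.

51206400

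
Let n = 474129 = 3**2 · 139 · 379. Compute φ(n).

φ(3^2) = 3^2 − 3^1 = 9 − 3 = 6.
φ(139) = 139 − 1 = 138.
φ(379) = 379 − 1 = 378.
Multiply: 6 · 138 · 378 = 312984.

312984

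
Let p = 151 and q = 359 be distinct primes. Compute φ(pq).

53700

φ(n) = (p − 1)(q − 1) = (151−1)(359−1) = 150·358 = 53700.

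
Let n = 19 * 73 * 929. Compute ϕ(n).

φ(1288523) = 1288523 · (1 − 1/19) · (1 − 1/73) · (1 − 1/929)
       = 1288523 · 1202688/1288523 = 1202688.

1202688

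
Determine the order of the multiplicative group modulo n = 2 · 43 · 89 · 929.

3429888

φ(7110566) = 7110566 · (1 − 1/2) · (1 − 1/43) · (1 − 1/89) · (1 − 1/929)
       = 7110566 · 3429888/7110566 = 3429888.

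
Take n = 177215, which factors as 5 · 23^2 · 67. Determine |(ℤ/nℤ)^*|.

133584

φ(5) = 5 − 1 = 4.
φ(23^2) = 23^1·(23−1) = 23·22 = 506.
φ(67) = 67 − 1 = 66.
Multiply: 4 · 506 · 66 = 133584.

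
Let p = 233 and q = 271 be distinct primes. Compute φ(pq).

φ(n) = (p − 1)(q − 1) = (233−1)(271−1) = 232·270 = 62640.

62640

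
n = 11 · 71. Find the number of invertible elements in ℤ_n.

700

φ(11) = 11 − 1 = 10.
φ(71) = 71 − 1 = 70.
φ(781) = 10 × 70 = 700.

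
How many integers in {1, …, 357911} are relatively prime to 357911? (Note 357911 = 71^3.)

φ(71^3) = 71^2·(71−1) = 5041·70 = 352870.

352870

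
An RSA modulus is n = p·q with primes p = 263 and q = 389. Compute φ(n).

φ(263) = 263 − 1 = 262.
φ(389) = 389 − 1 = 388.
φ(102307) = 262 × 388 = 101656.

101656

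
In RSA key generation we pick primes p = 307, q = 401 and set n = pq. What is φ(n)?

122400

φ(123107) = 123107 · (1 − 1/307) · (1 − 1/401)
       = 123107 · 122400/123107 = 122400.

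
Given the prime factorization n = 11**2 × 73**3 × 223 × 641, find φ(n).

5996583014400

φ(6728478100751) = 6728478100751 · (1 − 1/11) · (1 − 1/73) · (1 − 1/223) · (1 − 1/641)
       = 6728478100751 · 102297600/114783229 = 5996583014400.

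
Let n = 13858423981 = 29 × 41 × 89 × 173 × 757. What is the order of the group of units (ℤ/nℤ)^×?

12815953920

φ(29) = 29 − 1 = 28.
φ(41) = 41 − 1 = 40.
φ(89) = 89 − 1 = 88.
φ(173) = 173 − 1 = 172.
φ(757) = 757 − 1 = 756.
Multiply: 28 · 40 · 88 · 172 · 756 = 12815953920.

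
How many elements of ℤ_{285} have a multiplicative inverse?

144

Prime factorization: 285 = 3 · 5 · 19.
φ(3) = 3 − 1 = 2.
φ(5) = 5 − 1 = 4.
φ(19) = 19 − 1 = 18.
Multiply: 2 · 4 · 18 = 144.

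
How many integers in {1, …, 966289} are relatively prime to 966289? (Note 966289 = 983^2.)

φ(983^2) = 983^1·(983−1) = 983·982 = 965306.

965306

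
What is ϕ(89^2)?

7832

φ(7921) = 7921 · (1 − 1/89)
       = 7921 · 88/89 = 7832.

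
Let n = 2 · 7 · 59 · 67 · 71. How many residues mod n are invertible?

φ(3929282) = 3929282 · (1 − 1/2) · (1 − 1/7) · (1 − 1/59) · (1 − 1/67) · (1 − 1/71)
       = 3929282 · 1607760/3929282 = 1607760.

1607760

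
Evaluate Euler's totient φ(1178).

540

Factor 1178: 1178 = 2 × 19 × 31.
φ(2) = 2 − 1 = 1.
φ(19) = 19 − 1 = 18.
φ(31) = 31 − 1 = 30.
Multiply: 1 · 18 · 30 = 540.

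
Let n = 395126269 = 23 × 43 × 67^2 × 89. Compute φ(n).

359561664

φ(395126269) = 395126269 · (1 − 1/23) · (1 − 1/43) · (1 − 1/67) · (1 − 1/89)
       = 395126269 · 5366592/5897407 = 359561664.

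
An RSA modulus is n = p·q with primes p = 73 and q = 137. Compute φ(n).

9792

φ(10001) = 10001 · (1 − 1/73) · (1 − 1/137)
       = 10001 · 9792/10001 = 9792.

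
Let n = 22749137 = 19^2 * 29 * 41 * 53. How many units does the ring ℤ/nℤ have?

φ(22749137) = 22749137 · (1 − 1/19) · (1 − 1/29) · (1 − 1/41) · (1 − 1/53)
       = 22749137 · 1048320/1197323 = 19918080.

19918080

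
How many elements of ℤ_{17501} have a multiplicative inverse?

15120

First factor: 17501 = 11 · 37 · 43.
φ(11) = 11 − 1 = 10.
φ(37) = 37 − 1 = 36.
φ(43) = 43 − 1 = 42.
Multiply: 10 · 36 · 42 = 15120.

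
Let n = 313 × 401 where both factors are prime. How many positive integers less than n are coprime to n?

φ(125513) = 125513 · (1 − 1/313) · (1 − 1/401)
       = 125513 · 124800/125513 = 124800.

124800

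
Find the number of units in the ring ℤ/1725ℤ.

880

Prime factorization: 1725 = 3 · 5**2 · 23.
φ(1725) = 1725 · (1 − 1/3) · (1 − 1/5) · (1 − 1/23)
       = 1725 · 176/345 = 880.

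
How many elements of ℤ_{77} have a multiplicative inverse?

Factor 77: 77 = 7 · 11.
φ(7) = 7 − 1 = 6.
φ(11) = 11 − 1 = 10.
Since φ is multiplicative, φ(77) = 6 · 10 = 60.

60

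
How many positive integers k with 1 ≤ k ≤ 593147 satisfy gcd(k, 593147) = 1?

Prime factorization: 593147 = 17 * 23 * 37 * 41.
φ(17) = 17 − 1 = 16.
φ(23) = 23 − 1 = 22.
φ(37) = 37 − 1 = 36.
φ(41) = 41 − 1 = 40.
Since φ is multiplicative, φ(593147) = 16 · 22 · 36 · 40 = 506880.

506880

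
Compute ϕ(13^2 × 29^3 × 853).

3129811776

φ(13^2) = 13^2 − 13^1 = 169 − 13 = 156.
φ(29^3) = 29^3 − 29^2 = 24389 − 841 = 23548.
φ(853) = 853 − 1 = 852.
Since φ is multiplicative, φ(3515845073) = 156 · 23548 · 852 = 3129811776.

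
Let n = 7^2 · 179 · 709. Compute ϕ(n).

5293008

φ(6218639) = 6218639 · (1 − 1/7) · (1 − 1/179) · (1 − 1/709)
       = 6218639 · 756144/888377 = 5293008.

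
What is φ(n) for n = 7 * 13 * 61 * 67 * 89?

25090560

φ(33100613) = 33100613 · (1 − 1/7) · (1 − 1/13) · (1 − 1/61) · (1 − 1/67) · (1 − 1/89)
       = 33100613 · 25090560/33100613 = 25090560.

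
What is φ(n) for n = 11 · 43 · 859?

φ(11) = 11 − 1 = 10.
φ(43) = 43 − 1 = 42.
φ(859) = 859 − 1 = 858.
φ(406307) = 10 × 42 × 858 = 360360.

360360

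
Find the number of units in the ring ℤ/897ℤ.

528

Prime factorization: 897 = 3 * 13 * 23.
φ(897) = 897 · (1 − 1/3) · (1 − 1/13) · (1 − 1/23)
       = 897 · 528/897 = 528.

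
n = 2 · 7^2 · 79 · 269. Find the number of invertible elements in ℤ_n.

φ(2) = 2 − 1 = 1.
φ(7^2) = 7^1·(7−1) = 7·6 = 42.
φ(79) = 79 − 1 = 78.
φ(269) = 269 − 1 = 268.
Since φ is multiplicative, φ(2082598) = 1 · 42 · 78 · 268 = 877968.

877968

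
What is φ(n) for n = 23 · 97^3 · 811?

16096164480

φ(17024089469) = 17024089469 · (1 − 1/23) · (1 − 1/97) · (1 − 1/811)
       = 17024089469 · 1710720/1809341 = 16096164480.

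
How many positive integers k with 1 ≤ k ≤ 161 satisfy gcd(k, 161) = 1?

132

161 = 7 * 23.
φ(7) = 7 − 1 = 6.
φ(23) = 23 − 1 = 22.
Since φ is multiplicative, φ(161) = 6 · 22 = 132.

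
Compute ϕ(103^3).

1082118

φ(1092727) = 1092727 · (1 − 1/103)
       = 1092727 · 102/103 = 1082118.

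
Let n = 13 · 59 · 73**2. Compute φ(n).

φ(4087343) = 4087343 · (1 − 1/13) · (1 − 1/59) · (1 − 1/73)
       = 4087343 · 50112/55991 = 3658176.

3658176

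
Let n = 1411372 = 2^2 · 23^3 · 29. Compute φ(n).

φ(2^2) = 2^1·(2−1) = 2·1 = 2.
φ(23^3) = 23^3 − 23^2 = 12167 − 529 = 11638.
φ(29) = 29 − 1 = 28.
Multiply: 2 · 11638 · 28 = 651728.

651728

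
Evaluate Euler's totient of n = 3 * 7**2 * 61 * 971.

φ(8706957) = 8706957 · (1 − 1/3) · (1 − 1/7) · (1 − 1/61) · (1 − 1/971)
       = 8706957 · 698400/1243851 = 4888800.

4888800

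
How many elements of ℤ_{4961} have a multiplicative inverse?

4400

First factor: 4961 = 11^2 · 41.
φ(11^2) = 11^2 − 11^1 = 121 − 11 = 110.
φ(41) = 41 − 1 = 40.
φ(4961) = 110 × 40 = 4400.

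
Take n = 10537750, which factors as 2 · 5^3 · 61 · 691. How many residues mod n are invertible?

φ(2) = 2 − 1 = 1.
φ(5^3) = 5^3 − 5^2 = 125 − 25 = 100.
φ(61) = 61 − 1 = 60.
φ(691) = 691 − 1 = 690.
φ(10537750) = 1 × 100 × 60 × 690 = 4140000.

4140000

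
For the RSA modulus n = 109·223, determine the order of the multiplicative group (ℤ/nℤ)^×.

23976

φ(pq) = (p−1)(q−1) = 108 · 222 = 23976.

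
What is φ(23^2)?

φ(23^2) = 23^2 − 23^1 = 529 − 23 = 506.

506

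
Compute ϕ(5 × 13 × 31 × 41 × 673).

38707200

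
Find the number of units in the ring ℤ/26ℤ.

12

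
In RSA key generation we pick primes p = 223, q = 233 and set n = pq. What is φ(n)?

51504

φ(n) = (p − 1)(q − 1) = (223−1)(233−1) = 222·232 = 51504.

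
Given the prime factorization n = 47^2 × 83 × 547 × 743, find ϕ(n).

φ(74516071087) = 74516071087 · (1 − 1/47) · (1 − 1/83) · (1 − 1/547) · (1 − 1/743)
       = 74516071087 · 1528157904/1585448321 = 71823421488.

71823421488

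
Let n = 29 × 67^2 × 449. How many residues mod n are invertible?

φ(58451269) = 58451269 · (1 − 1/29) · (1 − 1/67) · (1 − 1/449)
       = 58451269 · 827904/872407 = 55469568.

55469568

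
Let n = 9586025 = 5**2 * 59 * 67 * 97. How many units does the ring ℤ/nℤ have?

7349760

φ(9586025) = 9586025 · (1 − 1/5) · (1 − 1/59) · (1 − 1/67) · (1 − 1/97)
       = 9586025 · 1469952/1917205 = 7349760.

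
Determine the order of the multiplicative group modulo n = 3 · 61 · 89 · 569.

φ(3) = 3 − 1 = 2.
φ(61) = 61 − 1 = 60.
φ(89) = 89 − 1 = 88.
φ(569) = 569 − 1 = 568.
Since φ is multiplicative, φ(9267303) = 2 · 60 · 88 · 568 = 5998080.

5998080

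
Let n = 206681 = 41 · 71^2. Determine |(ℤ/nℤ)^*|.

φ(41) = 41 − 1 = 40.
φ(71^2) = 71^1·(71−1) = 71·70 = 4970.
Multiply: 40 · 4970 = 198800.

198800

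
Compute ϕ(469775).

332640

Factor 469775: 469775 = 5^2 · 19 · 23 · 43.
φ(5^2) = 5^2 − 5^1 = 25 − 5 = 20.
φ(19) = 19 − 1 = 18.
φ(23) = 23 − 1 = 22.
φ(43) = 43 − 1 = 42.
φ(469775) = 20 × 18 × 22 × 42 = 332640.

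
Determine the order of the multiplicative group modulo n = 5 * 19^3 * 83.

2131344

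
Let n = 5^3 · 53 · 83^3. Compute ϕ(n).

2937469600

φ(5^3) = 5^3 − 5^2 = 125 − 25 = 100.
φ(53) = 53 − 1 = 52.
φ(83^3) = 83^2·(83−1) = 6889·82 = 564898.
Since φ is multiplicative, φ(3788088875) = 100 · 52 · 564898 = 2937469600.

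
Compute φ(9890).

3696

9890 = 2 · 5 · 23 · 43.
φ(9890) = 9890 · (1 − 1/2) · (1 − 1/5) · (1 − 1/23) · (1 − 1/43)
       = 9890 · 3696/9890 = 3696.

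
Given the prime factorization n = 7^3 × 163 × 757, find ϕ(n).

36006768

φ(7^3) = 7^2·(7−1) = 49·6 = 294.
φ(163) = 163 − 1 = 162.
φ(757) = 757 − 1 = 756.
Since φ is multiplicative, φ(42323113) = 294 · 162 · 756 = 36006768.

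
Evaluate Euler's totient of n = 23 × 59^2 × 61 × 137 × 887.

φ(593479717517) = 593479717517 · (1 − 1/23) · (1 − 1/59) · (1 − 1/61) · (1 − 1/137) · (1 − 1/887)
       = 593479717517 · 9225173760/10058978263 = 544285251840.

544285251840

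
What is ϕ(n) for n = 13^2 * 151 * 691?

16146000

φ(17633629) = 17633629 · (1 − 1/13) · (1 − 1/151) · (1 − 1/691)
       = 17633629 · 1242000/1356433 = 16146000.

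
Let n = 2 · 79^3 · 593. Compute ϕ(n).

φ(584744254) = 584744254 · (1 − 1/2) · (1 − 1/79) · (1 − 1/593)
       = 584744254 · 46176/93694 = 288184416.

288184416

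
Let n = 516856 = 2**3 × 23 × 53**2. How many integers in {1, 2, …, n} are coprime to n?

φ(2^3) = 2^2·(2−1) = 4·1 = 4.
φ(23) = 23 − 1 = 22.
φ(53^2) = 53^2 − 53^1 = 2809 − 53 = 2756.
Multiply: 4 · 22 · 2756 = 242528.

242528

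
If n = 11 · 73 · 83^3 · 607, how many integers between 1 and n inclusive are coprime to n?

246476295360

φ(11) = 11 − 1 = 10.
φ(73) = 73 − 1 = 72.
φ(83^3) = 83^3 − 83^2 = 571787 − 6889 = 564898.
φ(607) = 607 − 1 = 606.
Multiply: 10 · 72 · 564898 · 606 = 246476295360.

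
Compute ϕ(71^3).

352870

φ(357911) = 357911 · (1 − 1/71)
       = 357911 · 70/71 = 352870.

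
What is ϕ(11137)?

9072

11137 = 7 · 37 · 43.
φ(7) = 7 − 1 = 6.
φ(37) = 37 − 1 = 36.
φ(43) = 43 − 1 = 42.
Since φ is multiplicative, φ(11137) = 6 · 36 · 42 = 9072.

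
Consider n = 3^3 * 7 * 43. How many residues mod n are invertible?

4536

φ(3^3) = 3^3 − 3^2 = 27 − 9 = 18.
φ(7) = 7 − 1 = 6.
φ(43) = 43 − 1 = 42.
Since φ is multiplicative, φ(8127) = 18 · 6 · 42 = 4536.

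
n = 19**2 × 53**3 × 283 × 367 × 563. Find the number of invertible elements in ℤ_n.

2897661817836864

φ(19^2) = 19^1·(19−1) = 19·18 = 342.
φ(53^3) = 53^3 − 53^2 = 148877 − 2809 = 146068.
φ(283) = 283 − 1 = 282.
φ(367) = 367 − 1 = 366.
φ(563) = 563 − 1 = 562.
Multiply: 342 · 146068 · 282 · 366 · 562 = 2897661817836864.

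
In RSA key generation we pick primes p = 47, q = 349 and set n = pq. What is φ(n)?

16008

For distinct primes, φ(pq) = (p−1)(q−1) = 46 × 348 = 16008.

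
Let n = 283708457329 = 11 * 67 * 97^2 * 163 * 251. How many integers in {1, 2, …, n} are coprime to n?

248909760000

φ(283708457329) = 283708457329 · (1 − 1/11) · (1 − 1/67) · (1 − 1/97) · (1 − 1/163) · (1 − 1/251)
       = 283708457329 · 2566080000/2924829457 = 248909760000.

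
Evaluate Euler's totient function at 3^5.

162

φ(243) = 243 · (1 − 1/3)
       = 243 · 2/3 = 162.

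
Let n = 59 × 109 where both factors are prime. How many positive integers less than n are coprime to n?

φ(pq) = (p−1)(q−1) = 58 · 108 = 6264.

6264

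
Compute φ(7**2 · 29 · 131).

φ(7^2) = 7^2 − 7^1 = 49 − 7 = 42.
φ(29) = 29 − 1 = 28.
φ(131) = 131 − 1 = 130.
Multiply: 42 · 28 · 130 = 152880.

152880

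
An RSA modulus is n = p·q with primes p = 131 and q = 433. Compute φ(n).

56160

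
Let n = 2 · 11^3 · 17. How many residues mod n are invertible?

φ(45254) = 45254 · (1 − 1/2) · (1 − 1/11) · (1 − 1/17)
       = 45254 · 160/374 = 19360.

19360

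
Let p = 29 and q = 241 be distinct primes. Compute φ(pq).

6720

φ(29) = 29 − 1 = 28.
φ(241) = 241 − 1 = 240.
φ(6989) = 28 × 240 = 6720.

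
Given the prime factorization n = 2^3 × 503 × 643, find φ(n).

1289136

φ(2^3) = 2^2·(2−1) = 4·1 = 4.
φ(503) = 503 − 1 = 502.
φ(643) = 643 − 1 = 642.
Since φ is multiplicative, φ(2587432) = 4 · 502 · 642 = 1289136.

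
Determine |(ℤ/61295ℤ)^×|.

42240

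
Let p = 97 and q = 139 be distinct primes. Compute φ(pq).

13248

For distinct primes, φ(pq) = (p−1)(q−1) = 96 × 138 = 13248.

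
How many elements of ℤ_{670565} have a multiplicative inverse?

413952

First factor: 670565 = 5 · 7^3 · 17 · 23.
φ(670565) = 670565 · (1 − 1/5) · (1 − 1/7) · (1 − 1/17) · (1 − 1/23)
       = 670565 · 8448/13685 = 413952.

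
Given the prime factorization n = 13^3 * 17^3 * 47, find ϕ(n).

φ(507311467) = 507311467 · (1 − 1/13) · (1 − 1/17) · (1 − 1/47)
       = 507311467 · 8832/10387 = 431363712.

431363712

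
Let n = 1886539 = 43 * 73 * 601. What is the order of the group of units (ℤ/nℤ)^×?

1814400

φ(1886539) = 1886539 · (1 − 1/43) · (1 − 1/73) · (1 − 1/601)
       = 1886539 · 1814400/1886539 = 1814400.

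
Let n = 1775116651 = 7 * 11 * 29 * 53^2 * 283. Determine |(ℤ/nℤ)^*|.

1305682560

φ(1775116651) = 1775116651 · (1 − 1/7) · (1 − 1/11) · (1 − 1/29) · (1 − 1/53) · (1 − 1/283)
       = 1775116651 · 24635520/33492767 = 1305682560.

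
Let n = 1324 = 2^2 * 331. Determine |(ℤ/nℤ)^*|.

φ(2^2) = 2^2 − 2^1 = 4 − 2 = 2.
φ(331) = 331 − 1 = 330.
Since φ is multiplicative, φ(1324) = 2 · 330 = 660.

660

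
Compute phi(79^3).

486798

φ(79^3) = 79^3 − 79^2 = 493039 − 6241 = 486798.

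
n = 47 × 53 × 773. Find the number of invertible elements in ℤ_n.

φ(1925543) = 1925543 · (1 − 1/47) · (1 − 1/53) · (1 − 1/773)
       = 1925543 · 1846624/1925543 = 1846624.

1846624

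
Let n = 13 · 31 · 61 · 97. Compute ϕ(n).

2073600

φ(2384551) = 2384551 · (1 − 1/13) · (1 − 1/31) · (1 − 1/61) · (1 − 1/97)
       = 2384551 · 2073600/2384551 = 2073600.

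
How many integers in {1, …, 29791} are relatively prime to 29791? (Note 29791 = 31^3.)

28830

φ(31^3) = 31^3 − 31^2 = 29791 − 961 = 28830.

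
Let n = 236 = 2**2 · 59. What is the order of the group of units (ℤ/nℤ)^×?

116

φ(236) = 236 · (1 − 1/2) · (1 − 1/59)
       = 236 · 58/118 = 116.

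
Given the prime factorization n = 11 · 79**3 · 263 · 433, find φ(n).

φ(11) = 11 − 1 = 10.
φ(79^3) = 79^3 − 79^2 = 493039 − 6241 = 486798.
φ(263) = 263 − 1 = 262.
φ(433) = 433 − 1 = 432.
φ(617614671091) = 10 × 486798 × 262 × 432 = 550977448320.

550977448320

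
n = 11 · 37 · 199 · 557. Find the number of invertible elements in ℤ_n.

39631680

φ(11) = 11 − 1 = 10.
φ(37) = 37 − 1 = 36.
φ(199) = 199 − 1 = 198.
φ(557) = 557 − 1 = 556.
Since φ is multiplicative, φ(45113101) = 10 · 36 · 198 · 556 = 39631680.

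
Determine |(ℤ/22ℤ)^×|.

22 = 2 * 11.
φ(22) = 22 · (1 − 1/2) · (1 − 1/11)
       = 22 · 10/22 = 10.

10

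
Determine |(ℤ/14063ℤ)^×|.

14063 = 7^3 · 41.
φ(14063) = 14063 · (1 − 1/7) · (1 − 1/41)
       = 14063 · 240/287 = 11760.

11760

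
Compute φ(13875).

7200

First factor: 13875 = 3 × 5**3 × 37.
φ(3) = 3 − 1 = 2.
φ(5^3) = 5^3 − 5^2 = 125 − 25 = 100.
φ(37) = 37 − 1 = 36.
φ(13875) = 2 × 100 × 36 = 7200.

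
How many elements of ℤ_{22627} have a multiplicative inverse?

19360

Prime factorization: 22627 = 11**3 · 17.
φ(11^3) = 11^2·(11−1) = 121·10 = 1210.
φ(17) = 17 − 1 = 16.
Multiply: 1210 · 16 = 19360.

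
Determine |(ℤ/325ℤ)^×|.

240

325 = 5**2 × 13.
φ(5^2) = 5^1·(5−1) = 5·4 = 20.
φ(13) = 13 − 1 = 12.
Since φ is multiplicative, φ(325) = 20 · 12 = 240.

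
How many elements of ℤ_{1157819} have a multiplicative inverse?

Prime factorization: 1157819 = 13^3 × 17 × 31.
φ(13^3) = 13^3 − 13^2 = 2197 − 169 = 2028.
φ(17) = 17 − 1 = 16.
φ(31) = 31 − 1 = 30.
Multiply: 2028 · 16 · 30 = 973440.

973440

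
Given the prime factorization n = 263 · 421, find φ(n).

110040

φ(110723) = 110723 · (1 − 1/263) · (1 − 1/421)
       = 110723 · 110040/110723 = 110040.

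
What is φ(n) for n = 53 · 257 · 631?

8386560

φ(53) = 53 − 1 = 52.
φ(257) = 257 − 1 = 256.
φ(631) = 631 − 1 = 630.
Multiply: 52 · 256 · 630 = 8386560.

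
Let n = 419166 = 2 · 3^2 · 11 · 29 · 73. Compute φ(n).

120960

φ(2) = 2 − 1 = 1.
φ(3^2) = 3^1·(3−1) = 3·2 = 6.
φ(11) = 11 − 1 = 10.
φ(29) = 29 − 1 = 28.
φ(73) = 73 − 1 = 72.
φ(419166) = 1 × 6 × 10 × 28 × 72 = 120960.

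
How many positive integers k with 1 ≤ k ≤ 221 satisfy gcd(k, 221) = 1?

Factor 221: 221 = 13 × 17.
φ(13) = 13 − 1 = 12.
φ(17) = 17 − 1 = 16.
Since φ is multiplicative, φ(221) = 12 · 16 = 192.

192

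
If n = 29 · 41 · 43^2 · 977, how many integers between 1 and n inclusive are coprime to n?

φ(2147896397) = 2147896397 · (1 − 1/29) · (1 − 1/41) · (1 − 1/43) · (1 − 1/977)
       = 2147896397 · 45911040/49951079 = 1974174720.

1974174720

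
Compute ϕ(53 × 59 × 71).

211120

φ(222017) = 222017 · (1 − 1/53) · (1 − 1/59) · (1 − 1/71)
       = 222017 · 211120/222017 = 211120.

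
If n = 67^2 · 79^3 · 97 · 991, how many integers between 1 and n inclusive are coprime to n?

204585076650240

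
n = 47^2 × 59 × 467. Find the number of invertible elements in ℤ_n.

58434536

φ(47^2) = 47^2 − 47^1 = 2209 − 47 = 2162.
φ(59) = 59 − 1 = 58.
φ(467) = 467 − 1 = 466.
Since φ is multiplicative, φ(60864577) = 2162 · 58 · 466 = 58434536.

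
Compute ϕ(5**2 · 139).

2760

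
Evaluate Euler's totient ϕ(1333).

1260

First factor: 1333 = 31 · 43.
φ(31) = 31 − 1 = 30.
φ(43) = 43 − 1 = 42.
φ(1333) = 30 × 42 = 1260.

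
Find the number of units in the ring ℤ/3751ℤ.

Prime factorization: 3751 = 11^2 * 31.
φ(3751) = 3751 · (1 − 1/11) · (1 − 1/31)
       = 3751 · 300/341 = 3300.

3300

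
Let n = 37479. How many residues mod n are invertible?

22320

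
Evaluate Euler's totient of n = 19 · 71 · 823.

1035720

φ(19) = 19 − 1 = 18.
φ(71) = 71 − 1 = 70.
φ(823) = 823 − 1 = 822.
Multiply: 18 · 70 · 822 = 1035720.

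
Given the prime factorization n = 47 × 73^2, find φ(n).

φ(47) = 47 − 1 = 46.
φ(73^2) = 73^2 − 73^1 = 5329 − 73 = 5256.
Multiply: 46 · 5256 = 241776.

241776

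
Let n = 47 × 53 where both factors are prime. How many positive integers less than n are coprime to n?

φ(pq) = (p−1)(q−1) = 46 · 52 = 2392.

2392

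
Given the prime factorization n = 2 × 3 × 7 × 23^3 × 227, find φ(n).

31562256

φ(2) = 2 − 1 = 1.
φ(3) = 3 − 1 = 2.
φ(7) = 7 − 1 = 6.
φ(23^3) = 23^3 − 23^2 = 12167 − 529 = 11638.
φ(227) = 227 − 1 = 226.
Since φ is multiplicative, φ(116000178) = 1 · 2 · 6 · 11638 · 226 = 31562256.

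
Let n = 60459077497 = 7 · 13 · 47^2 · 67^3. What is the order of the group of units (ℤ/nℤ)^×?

46119195936

φ(7) = 7 − 1 = 6.
φ(13) = 13 − 1 = 12.
φ(47^2) = 47^1·(47−1) = 47·46 = 2162.
φ(67^3) = 67^2·(67−1) = 4489·66 = 296274.
Since φ is multiplicative, φ(60459077497) = 6 · 12 · 2162 · 296274 = 46119195936.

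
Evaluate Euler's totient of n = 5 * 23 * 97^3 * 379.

30046173696

φ(39778852705) = 39778852705 · (1 − 1/5) · (1 − 1/23) · (1 − 1/97) · (1 − 1/379)
       = 39778852705 · 3193344/4227745 = 30046173696.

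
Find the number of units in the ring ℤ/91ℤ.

Prime factorization: 91 = 7 × 13.
φ(7) = 7 − 1 = 6.
φ(13) = 13 − 1 = 12.
Since φ is multiplicative, φ(91) = 6 · 12 = 72.

72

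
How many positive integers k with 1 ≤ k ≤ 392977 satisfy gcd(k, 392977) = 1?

Factor 392977: 392977 = 13 · 19 · 37 · 43.
φ(392977) = 392977 · (1 − 1/13) · (1 − 1/19) · (1 − 1/37) · (1 − 1/43)
       = 392977 · 326592/392977 = 326592.

326592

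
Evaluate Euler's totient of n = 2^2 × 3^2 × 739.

φ(2^2) = 2^1·(2−1) = 2·1 = 2.
φ(3^2) = 3^1·(3−1) = 3·2 = 6.
φ(739) = 739 − 1 = 738.
Multiply: 2 · 6 · 738 = 8856.

8856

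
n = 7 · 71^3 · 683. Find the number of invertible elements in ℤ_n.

φ(7) = 7 − 1 = 6.
φ(71^3) = 71^2·(71−1) = 5041·70 = 352870.
φ(683) = 683 − 1 = 682.
Since φ is multiplicative, φ(1711172491) = 6 · 352870 · 682 = 1443944040.

1443944040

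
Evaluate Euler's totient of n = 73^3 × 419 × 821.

131512898880

φ(73^3) = 73^2·(73−1) = 5329·72 = 383688.
φ(419) = 419 − 1 = 418.
φ(821) = 821 − 1 = 820.
Since φ is multiplicative, φ(133821458983) = 383688 · 418 · 820 = 131512898880.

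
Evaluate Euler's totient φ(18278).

First factor: 18278 = 2 × 13 × 19 × 37.
φ(2) = 2 − 1 = 1.
φ(13) = 13 − 1 = 12.
φ(19) = 19 − 1 = 18.
φ(37) = 37 − 1 = 36.
Multiply: 1 · 12 · 18 · 36 = 7776.

7776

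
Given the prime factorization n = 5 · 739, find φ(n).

2952

φ(3695) = 3695 · (1 − 1/5) · (1 − 1/739)
       = 3695 · 2952/3695 = 2952.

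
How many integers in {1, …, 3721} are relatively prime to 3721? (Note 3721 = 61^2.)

φ(61^2) = 61^1·(61−1) = 61·60 = 3660.

3660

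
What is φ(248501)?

First factor: 248501 = 11 * 19 * 29 * 41.
φ(248501) = 248501 · (1 − 1/11) · (1 − 1/19) · (1 − 1/29) · (1 − 1/41)
       = 248501 · 201600/248501 = 201600.

201600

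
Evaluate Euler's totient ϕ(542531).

453600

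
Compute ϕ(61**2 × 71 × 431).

110166000

φ(61^2) = 61^2 − 61^1 = 3721 − 61 = 3660.
φ(71) = 71 − 1 = 70.
φ(431) = 431 − 1 = 430.
Since φ is multiplicative, φ(113866321) = 3660 · 70 · 430 = 110166000.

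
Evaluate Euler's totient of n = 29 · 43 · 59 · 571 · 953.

37012389120

φ(29) = 29 − 1 = 28.
φ(43) = 43 − 1 = 42.
φ(59) = 59 − 1 = 58.
φ(571) = 571 − 1 = 570.
φ(953) = 953 − 1 = 952.
φ(40035704399) = 28 × 42 × 58 × 570 × 952 = 37012389120.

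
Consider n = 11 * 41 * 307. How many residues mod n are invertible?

122400

φ(11) = 11 − 1 = 10.
φ(41) = 41 − 1 = 40.
φ(307) = 307 − 1 = 306.
φ(138457) = 10 × 40 × 306 = 122400.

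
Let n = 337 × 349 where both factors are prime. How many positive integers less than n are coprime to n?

116928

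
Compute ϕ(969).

Prime factorization: 969 = 3 · 17 · 19.
φ(3) = 3 − 1 = 2.
φ(17) = 17 − 1 = 16.
φ(19) = 19 − 1 = 18.
Since φ is multiplicative, φ(969) = 2 · 16 · 18 = 576.

576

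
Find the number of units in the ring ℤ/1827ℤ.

1008

First factor: 1827 = 3^2 · 7 · 29.
φ(3^2) = 3^1·(3−1) = 3·2 = 6.
φ(7) = 7 − 1 = 6.
φ(29) = 29 − 1 = 28.
Multiply: 6 · 6 · 28 = 1008.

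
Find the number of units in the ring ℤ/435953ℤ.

352800

Factor 435953: 435953 = 7**3 * 31 * 41.
φ(435953) = 435953 · (1 − 1/7) · (1 − 1/31) · (1 − 1/41)
       = 435953 · 7200/8897 = 352800.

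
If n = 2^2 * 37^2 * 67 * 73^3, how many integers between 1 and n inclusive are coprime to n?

φ(2^2) = 2^2 − 2^1 = 4 − 2 = 2.
φ(37^2) = 37^2 − 37^1 = 1369 − 37 = 1332.
φ(67) = 67 − 1 = 66.
φ(73^3) = 73^2·(73−1) = 5329·72 = 383688.
Multiply: 2 · 1332 · 66 · 383688 = 67461558912.

67461558912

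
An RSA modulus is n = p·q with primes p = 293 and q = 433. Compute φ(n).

126144

φ(293) = 293 − 1 = 292.
φ(433) = 433 − 1 = 432.
Multiply: 292 · 432 = 126144.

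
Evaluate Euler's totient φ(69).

Prime factorization: 69 = 3 * 23.
φ(3) = 3 − 1 = 2.
φ(23) = 23 − 1 = 22.
φ(69) = 2 × 22 = 44.

44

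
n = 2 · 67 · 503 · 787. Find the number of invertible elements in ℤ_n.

26041752

φ(53045374) = 53045374 · (1 − 1/2) · (1 − 1/67) · (1 − 1/503) · (1 − 1/787)
       = 53045374 · 26041752/53045374 = 26041752.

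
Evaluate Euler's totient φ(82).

40

82 = 2 * 41.
φ(82) = 82 · (1 − 1/2) · (1 − 1/41)
       = 82 · 40/82 = 40.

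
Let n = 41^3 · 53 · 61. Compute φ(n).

φ(222821593) = 222821593 · (1 − 1/41) · (1 − 1/53) · (1 − 1/61)
       = 222821593 · 124800/132553 = 209788800.

209788800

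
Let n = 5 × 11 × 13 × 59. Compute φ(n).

φ(42185) = 42185 · (1 − 1/5) · (1 − 1/11) · (1 − 1/13) · (1 − 1/59)
       = 42185 · 27840/42185 = 27840.

27840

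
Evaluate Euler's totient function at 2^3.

φ(8) = 8 · (1 − 1/2)
       = 8 · 1/2 = 4.

4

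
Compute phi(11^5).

146410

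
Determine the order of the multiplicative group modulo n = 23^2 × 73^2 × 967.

φ(2726012647) = 2726012647 · (1 − 1/23) · (1 − 1/73) · (1 − 1/967)
       = 2726012647 · 1530144/1623593 = 2569111776.

2569111776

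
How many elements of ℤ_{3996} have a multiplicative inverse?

1296

Prime factorization: 3996 = 2^2 · 3^3 · 37.
φ(3996) = 3996 · (1 − 1/2) · (1 − 1/3) · (1 − 1/37)
       = 3996 · 72/222 = 1296.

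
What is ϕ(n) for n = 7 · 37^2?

7992

φ(9583) = 9583 · (1 − 1/7) · (1 − 1/37)
       = 9583 · 216/259 = 7992.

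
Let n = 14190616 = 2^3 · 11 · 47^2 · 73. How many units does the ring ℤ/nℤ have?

φ(14190616) = 14190616 · (1 − 1/2) · (1 − 1/11) · (1 − 1/47) · (1 − 1/73)
       = 14190616 · 33120/75482 = 6226560.

6226560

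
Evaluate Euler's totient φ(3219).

Prime factorization: 3219 = 3 · 29 · 37.
φ(3219) = 3219 · (1 − 1/3) · (1 − 1/29) · (1 − 1/37)
       = 3219 · 2016/3219 = 2016.

2016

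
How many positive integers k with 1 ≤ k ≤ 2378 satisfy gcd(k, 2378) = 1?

First factor: 2378 = 2 * 29 * 41.
φ(2) = 2 − 1 = 1.
φ(29) = 29 − 1 = 28.
φ(41) = 41 − 1 = 40.
Since φ is multiplicative, φ(2378) = 1 · 28 · 40 = 1120.

1120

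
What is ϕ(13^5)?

342732

φ(371293) = 371293 · (1 − 1/13)
       = 371293 · 12/13 = 342732.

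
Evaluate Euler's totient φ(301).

252

First factor: 301 = 7 · 43.
φ(7) = 7 − 1 = 6.
φ(43) = 43 − 1 = 42.
φ(301) = 6 × 42 = 252.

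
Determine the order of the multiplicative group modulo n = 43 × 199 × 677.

φ(5793089) = 5793089 · (1 − 1/43) · (1 − 1/199) · (1 − 1/677)
       = 5793089 · 5621616/5793089 = 5621616.

5621616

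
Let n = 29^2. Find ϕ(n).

812

φ(29^2) = 29^2 − 29^1 = 841 − 29 = 812.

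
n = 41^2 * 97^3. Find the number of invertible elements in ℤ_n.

1481352960

φ(1534203313) = 1534203313 · (1 − 1/41) · (1 − 1/97)
       = 1534203313 · 3840/3977 = 1481352960.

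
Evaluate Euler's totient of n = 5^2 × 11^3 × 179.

φ(5^2) = 5^1·(5−1) = 5·4 = 20.
φ(11^3) = 11^3 − 11^2 = 1331 − 121 = 1210.
φ(179) = 179 − 1 = 178.
Since φ is multiplicative, φ(5956225) = 20 · 1210 · 178 = 4307600.

4307600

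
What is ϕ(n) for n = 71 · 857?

φ(60847) = 60847 · (1 − 1/71) · (1 − 1/857)
       = 60847 · 59920/60847 = 59920.

59920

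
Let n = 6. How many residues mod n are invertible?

2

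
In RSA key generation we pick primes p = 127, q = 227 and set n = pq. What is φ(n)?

28476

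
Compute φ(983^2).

965306

φ(966289) = 966289 · (1 − 1/983)
       = 966289 · 982/983 = 965306.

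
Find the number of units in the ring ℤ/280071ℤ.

Factor 280071: 280071 = 3^3 × 11 × 23 × 41.
φ(3^3) = 3^3 − 3^2 = 27 − 9 = 18.
φ(11) = 11 − 1 = 10.
φ(23) = 23 − 1 = 22.
φ(41) = 41 − 1 = 40.
φ(280071) = 18 × 10 × 22 × 40 = 158400.

158400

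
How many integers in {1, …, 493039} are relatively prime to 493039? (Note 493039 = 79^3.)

φ(493039) = 493039 · (1 − 1/79)
       = 493039 · 78/79 = 486798.

486798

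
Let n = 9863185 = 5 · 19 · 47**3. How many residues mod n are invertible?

7316208

φ(9863185) = 9863185 · (1 − 1/5) · (1 − 1/19) · (1 − 1/47)
       = 9863185 · 3312/4465 = 7316208.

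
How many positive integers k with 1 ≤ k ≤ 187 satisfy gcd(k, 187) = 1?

160

Factor 187: 187 = 11 · 17.
φ(187) = 187 · (1 − 1/11) · (1 − 1/17)
       = 187 · 160/187 = 160.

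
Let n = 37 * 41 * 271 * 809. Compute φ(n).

φ(332585563) = 332585563 · (1 − 1/37) · (1 − 1/41) · (1 − 1/271) · (1 − 1/809)
       = 332585563 · 314150400/332585563 = 314150400.

314150400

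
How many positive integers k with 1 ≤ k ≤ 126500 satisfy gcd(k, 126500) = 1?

First factor: 126500 = 2**2 * 5**3 * 11 * 23.
φ(126500) = 126500 · (1 − 1/2) · (1 − 1/5) · (1 − 1/11) · (1 − 1/23)
       = 126500 · 880/2530 = 44000.

44000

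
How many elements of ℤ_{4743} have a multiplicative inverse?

Factor 4743: 4743 = 3^2 * 17 * 31.
φ(3^2) = 3^1·(3−1) = 3·2 = 6.
φ(17) = 17 − 1 = 16.
φ(31) = 31 − 1 = 30.
Since φ is multiplicative, φ(4743) = 6 · 16 · 30 = 2880.

2880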